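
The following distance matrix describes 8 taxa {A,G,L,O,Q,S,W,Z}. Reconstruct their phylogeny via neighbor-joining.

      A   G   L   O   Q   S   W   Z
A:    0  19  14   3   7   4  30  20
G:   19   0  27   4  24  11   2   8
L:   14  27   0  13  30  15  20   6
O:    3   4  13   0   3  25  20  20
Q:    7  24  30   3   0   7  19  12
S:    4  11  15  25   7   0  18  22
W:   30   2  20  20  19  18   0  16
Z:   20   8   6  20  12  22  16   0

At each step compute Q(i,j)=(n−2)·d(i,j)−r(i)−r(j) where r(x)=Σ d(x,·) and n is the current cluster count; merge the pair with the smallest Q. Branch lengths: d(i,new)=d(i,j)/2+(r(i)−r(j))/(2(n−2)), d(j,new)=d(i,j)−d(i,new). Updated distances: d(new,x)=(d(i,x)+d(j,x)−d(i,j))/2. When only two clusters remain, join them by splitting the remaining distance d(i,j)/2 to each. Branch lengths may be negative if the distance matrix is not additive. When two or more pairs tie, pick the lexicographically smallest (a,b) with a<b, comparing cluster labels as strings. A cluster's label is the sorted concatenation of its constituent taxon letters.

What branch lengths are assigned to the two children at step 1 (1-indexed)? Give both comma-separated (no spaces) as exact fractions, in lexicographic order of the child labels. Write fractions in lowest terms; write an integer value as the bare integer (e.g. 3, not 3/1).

step 1: merge (G,W) at d=2, Q=-208; branch lengths G→-3/2, W→7/2; new cluster GW
  updated: d(A,GW)=47/2, d(GW,L)=45/2, d(GW,O)=11, d(GW,Q)=41/2, d(GW,S)=27/2, d(GW,Z)=11
step 2: merge (L,Z) at d=6, Q=-323/2; branch lengths L→79/20, Z→41/20; new cluster LZ
  updated: d(A,LZ)=14, d(GW,LZ)=55/4, d(LZ,O)=27/2, d(LZ,Q)=18, d(LZ,S)=31/2
step 3: merge (GW,LZ) at d=55/4, Q=-102; branch lengths GW→125/16, LZ→95/16; new cluster GLWZ
  updated: d(A,GLWZ)=95/8, d(GLWZ,O)=43/8, d(GLWZ,Q)=99/8, d(GLWZ,S)=61/8
step 4: merge (GLWZ,S) at d=61/8, Q=-58; branch lengths GLWZ→11/4, S→39/8; new cluster GLSWZ
  updated: d(A,GLSWZ)=33/8, d(GLSWZ,O)=91/8, d(GLSWZ,Q)=47/8
step 5: merge (A,GLSWZ) at d=33/8, Q=-109/4; branch lengths A→1/4, GLSWZ→31/8; new cluster AGLSWZ
  updated: d(AGLSWZ,O)=41/8, d(AGLSWZ,Q)=35/8
step 6: merge (AGLSWZ,O) at d=41/8, Q=-25/2; branch lengths AGLSWZ→13/4, O→15/8; new cluster AGLOSWZ
  updated: d(AGLOSWZ,Q)=9/8
step 7: merge (AGLOSWZ,Q) at d=9/8; branch lengths AGLOSWZ→9/16, Q→9/16; new cluster AGLOQSWZ
final tree: (((A:1/4,(((G:-3/2,W:7/2):125/16,(L:79/20,Z:41/20):95/16):11/4,S:39/8):31/8):13/4,O:15/8):9/16,Q:9/16)
total length: 159/4

-3/2,7/2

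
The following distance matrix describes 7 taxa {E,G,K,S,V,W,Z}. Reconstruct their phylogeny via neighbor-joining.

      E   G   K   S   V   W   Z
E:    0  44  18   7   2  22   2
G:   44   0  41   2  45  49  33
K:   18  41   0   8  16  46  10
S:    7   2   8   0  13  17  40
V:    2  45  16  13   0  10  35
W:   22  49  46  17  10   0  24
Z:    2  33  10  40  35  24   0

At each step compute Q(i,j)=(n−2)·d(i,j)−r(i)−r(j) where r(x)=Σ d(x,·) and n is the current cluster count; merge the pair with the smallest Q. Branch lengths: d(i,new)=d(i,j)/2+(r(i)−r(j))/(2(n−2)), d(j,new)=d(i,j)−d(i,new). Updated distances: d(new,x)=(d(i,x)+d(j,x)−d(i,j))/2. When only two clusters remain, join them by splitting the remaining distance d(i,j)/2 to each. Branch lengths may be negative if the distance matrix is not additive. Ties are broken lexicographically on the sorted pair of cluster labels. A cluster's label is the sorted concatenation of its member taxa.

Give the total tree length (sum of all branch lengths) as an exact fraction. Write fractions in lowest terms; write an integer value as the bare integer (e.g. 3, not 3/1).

897/16

iteration 1: select G,S (d=2, Q=-291); attach at lengths (137/10, -117/10); label the merged cluster GS
  updated: d(E,GS)=49/2, d(GS,K)=47/2, d(GS,V)=28, d(GS,W)=32, d(GS,Z)=71/2
iteration 2: select V,W (d=10, Q=-185); attach at lengths (-3/8, 83/8); label the merged cluster VW
  updated: d(E,VW)=7, d(GS,VW)=25, d(K,VW)=26, d(VW,Z)=49/2
iteration 3: select K,Z (d=10, Q=-239/2); attach at lengths (71/12, 49/12); label the merged cluster KZ
  updated: d(E,KZ)=5, d(GS,KZ)=49/2, d(KZ,VW)=81/4
iteration 4: select E,KZ (d=5, Q=-305/4); attach at lengths (-13/16, 93/16); label the merged cluster EKZ
  updated: d(EKZ,GS)=22, d(EKZ,VW)=89/8
iteration 5: select EKZ,GS (d=22, Q=-465/8); attach at lengths (65/16, 287/16); label the merged cluster EGKSZ
  updated: d(EGKSZ,VW)=113/16
iteration 6: select EGKSZ,VW (d=113/16); attach at lengths (113/32, 113/32); label the merged cluster EGKSVWZ
final tree: (((E:-13/16,(K:71/12,Z:49/12):93/16):65/16,(G:137/10,S:-117/10):287/16):113/32,(V:-3/8,W:83/8):113/32)
total length: 897/16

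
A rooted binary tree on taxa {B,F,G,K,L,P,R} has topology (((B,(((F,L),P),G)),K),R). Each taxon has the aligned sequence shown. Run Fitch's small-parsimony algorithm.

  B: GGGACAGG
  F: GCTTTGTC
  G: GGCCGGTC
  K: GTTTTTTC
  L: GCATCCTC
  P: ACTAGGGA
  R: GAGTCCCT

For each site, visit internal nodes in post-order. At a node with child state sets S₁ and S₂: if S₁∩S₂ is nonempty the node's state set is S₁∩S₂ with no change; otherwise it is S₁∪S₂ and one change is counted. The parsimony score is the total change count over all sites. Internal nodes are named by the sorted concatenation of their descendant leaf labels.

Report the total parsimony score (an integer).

FL@0: {G} ∩ {G} = {G} (intersection, +0)
FLP@0: {G} ∪ {A} = {A,G} (union, +1)
FGLP@0: {A,G} ∩ {G} = {G} (intersection, +0)
BFGLP@0: {G} ∩ {G} = {G} (intersection, +0)
BFGKLP@0: {G} ∩ {G} = {G} (intersection, +0)
BFGKLPR@0: {G} ∩ {G} = {G} (intersection, +0)
FL@1: {C} ∩ {C} = {C} (intersection, +0)
FLP@1: {C} ∩ {C} = {C} (intersection, +0)
FGLP@1: {C} ∪ {G} = {C,G} (union, +1)
BFGLP@1: {G} ∩ {C,G} = {G} (intersection, +0)
BFGKLP@1: {G} ∪ {T} = {G,T} (union, +1)
BFGKLPR@1: {G,T} ∪ {A} = {A,G,T} (union, +1)
FL@2: {T} ∪ {A} = {A,T} (union, +1)
FLP@2: {A,T} ∩ {T} = {T} (intersection, +0)
FGLP@2: {T} ∪ {C} = {C,T} (union, +1)
BFGLP@2: {G} ∪ {C,T} = {C,G,T} (union, +1)
BFGKLP@2: {C,G,T} ∩ {T} = {T} (intersection, +0)
BFGKLPR@2: {T} ∪ {G} = {G,T} (union, +1)
FL@3: {T} ∩ {T} = {T} (intersection, +0)
FLP@3: {T} ∪ {A} = {A,T} (union, +1)
FGLP@3: {A,T} ∪ {C} = {A,C,T} (union, +1)
BFGLP@3: {A} ∩ {A,C,T} = {A} (intersection, +0)
BFGKLP@3: {A} ∪ {T} = {A,T} (union, +1)
BFGKLPR@3: {A,T} ∩ {T} = {T} (intersection, +0)
FL@4: {T} ∪ {C} = {C,T} (union, +1)
FLP@4: {C,T} ∪ {G} = {C,G,T} (union, +1)
FGLP@4: {C,G,T} ∩ {G} = {G} (intersection, +0)
BFGLP@4: {C} ∪ {G} = {C,G} (union, +1)
BFGKLP@4: {C,G} ∪ {T} = {C,G,T} (union, +1)
BFGKLPR@4: {C,G,T} ∩ {C} = {C} (intersection, +0)
FL@5: {G} ∪ {C} = {C,G} (union, +1)
FLP@5: {C,G} ∩ {G} = {G} (intersection, +0)
FGLP@5: {G} ∩ {G} = {G} (intersection, +0)
BFGLP@5: {A} ∪ {G} = {A,G} (union, +1)
BFGKLP@5: {A,G} ∪ {T} = {A,G,T} (union, +1)
BFGKLPR@5: {A,G,T} ∪ {C} = {A,C,G,T} (union, +1)
FL@6: {T} ∩ {T} = {T} (intersection, +0)
FLP@6: {T} ∪ {G} = {G,T} (union, +1)
FGLP@6: {G,T} ∩ {T} = {T} (intersection, +0)
BFGLP@6: {G} ∪ {T} = {G,T} (union, +1)
BFGKLP@6: {G,T} ∩ {T} = {T} (intersection, +0)
BFGKLPR@6: {T} ∪ {C} = {C,T} (union, +1)
FL@7: {C} ∩ {C} = {C} (intersection, +0)
FLP@7: {C} ∪ {A} = {A,C} (union, +1)
FGLP@7: {A,C} ∩ {C} = {C} (intersection, +0)
BFGLP@7: {G} ∪ {C} = {C,G} (union, +1)
BFGKLP@7: {C,G} ∩ {C} = {C} (intersection, +0)
BFGKLPR@7: {C} ∪ {T} = {C,T} (union, +1)
per-site changes: [1, 3, 4, 3, 4, 4, 3, 3]; total = 25

25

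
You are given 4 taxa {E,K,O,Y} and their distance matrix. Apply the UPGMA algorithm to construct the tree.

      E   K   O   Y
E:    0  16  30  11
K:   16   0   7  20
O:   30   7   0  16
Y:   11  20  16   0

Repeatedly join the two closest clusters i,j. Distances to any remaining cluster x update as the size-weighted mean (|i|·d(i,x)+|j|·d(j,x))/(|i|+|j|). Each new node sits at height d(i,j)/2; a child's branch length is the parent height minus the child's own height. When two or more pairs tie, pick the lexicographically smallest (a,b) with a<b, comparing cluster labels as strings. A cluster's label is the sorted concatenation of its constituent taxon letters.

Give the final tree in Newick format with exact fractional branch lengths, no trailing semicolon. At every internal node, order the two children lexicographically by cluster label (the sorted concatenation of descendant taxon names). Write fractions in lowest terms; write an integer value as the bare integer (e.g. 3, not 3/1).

((E:11/2,Y:11/2):19/4,(K:7/2,O:7/2):27/4)

1. join K+O (d=7) ⇒ KO; edges |K|=7/2, |O|=7/2
  updated: d(E,KO)=23, d(KO,Y)=18
2. join E+Y (d=11) ⇒ EY; edges |E|=11/2, |Y|=11/2
  updated: d(EY,KO)=41/2
3. join EY+KO (d=41/2) ⇒ EKOY; edges |EY|=19/4, |KO|=27/4
final tree: ((E:11/2,Y:11/2):19/4,(K:7/2,O:7/2):27/4)
total length: 59/2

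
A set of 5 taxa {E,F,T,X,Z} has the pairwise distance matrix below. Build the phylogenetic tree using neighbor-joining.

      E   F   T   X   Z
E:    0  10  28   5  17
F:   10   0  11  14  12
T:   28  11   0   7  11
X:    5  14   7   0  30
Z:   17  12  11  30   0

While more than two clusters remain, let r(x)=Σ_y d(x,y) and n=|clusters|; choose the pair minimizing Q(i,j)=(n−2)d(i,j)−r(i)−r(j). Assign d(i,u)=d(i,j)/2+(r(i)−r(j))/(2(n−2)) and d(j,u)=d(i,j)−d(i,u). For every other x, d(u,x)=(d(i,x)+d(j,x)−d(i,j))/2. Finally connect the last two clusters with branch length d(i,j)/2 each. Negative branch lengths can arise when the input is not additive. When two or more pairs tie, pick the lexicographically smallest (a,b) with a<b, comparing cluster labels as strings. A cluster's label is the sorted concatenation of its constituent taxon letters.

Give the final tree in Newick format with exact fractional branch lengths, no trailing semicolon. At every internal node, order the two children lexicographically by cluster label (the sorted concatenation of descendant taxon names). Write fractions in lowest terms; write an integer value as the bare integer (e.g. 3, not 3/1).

iteration 1: select E,X (d=5, Q=-101); attach at lengths (19/6, 11/6); label the merged cluster EX
  updated: d(EX,F)=19/2, d(EX,T)=15, d(EX,Z)=21
iteration 2: select EX,F (d=19/2, Q=-59); attach at lengths (8, 3/2); label the merged cluster EFX
  updated: d(EFX,T)=33/4, d(EFX,Z)=47/4
iteration 3: select EFX,T (d=33/4, Q=-31); attach at lengths (9/2, 15/4); label the merged cluster EFTX
  updated: d(EFTX,Z)=29/4
iteration 4: select EFTX,Z (d=29/4); attach at lengths (29/8, 29/8); label the merged cluster EFTXZ
final tree: ((((E:19/6,X:11/6):8,F:3/2):9/2,T:15/4):29/8,Z:29/8)
total length: 30

((((E:19/6,X:11/6):8,F:3/2):9/2,T:15/4):29/8,Z:29/8)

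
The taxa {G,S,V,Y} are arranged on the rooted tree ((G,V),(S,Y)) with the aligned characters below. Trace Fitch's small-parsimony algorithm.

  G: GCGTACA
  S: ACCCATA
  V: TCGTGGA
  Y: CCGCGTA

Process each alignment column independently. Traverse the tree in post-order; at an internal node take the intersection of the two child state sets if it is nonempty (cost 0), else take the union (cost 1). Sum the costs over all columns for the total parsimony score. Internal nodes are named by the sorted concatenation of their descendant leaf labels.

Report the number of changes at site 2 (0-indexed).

site 0, node GV: G={G} ∪ V={T} → {G,T} (+1)
site 0, node SY: S={A} ∪ Y={C} → {A,C} (+1)
site 0, node GSVY: GV={G,T} ∪ SY={A,C} → {A,C,G,T} (+1)
site 1, node GV: G={C} ∩ V={C} → {C} (+0)
site 1, node SY: S={C} ∩ Y={C} → {C} (+0)
site 1, node GSVY: GV={C} ∩ SY={C} → {C} (+0)
site 2, node GV: G={G} ∩ V={G} → {G} (+0)
site 2, node SY: S={C} ∪ Y={G} → {C,G} (+1)
site 2, node GSVY: GV={G} ∩ SY={C,G} → {G} (+0)
site 3, node GV: G={T} ∩ V={T} → {T} (+0)
site 3, node SY: S={C} ∩ Y={C} → {C} (+0)
site 3, node GSVY: GV={T} ∪ SY={C} → {C,T} (+1)
site 4, node GV: G={A} ∪ V={G} → {A,G} (+1)
site 4, node SY: S={A} ∪ Y={G} → {A,G} (+1)
site 4, node GSVY: GV={A,G} ∩ SY={A,G} → {A,G} (+0)
site 5, node GV: G={C} ∪ V={G} → {C,G} (+1)
site 5, node SY: S={T} ∩ Y={T} → {T} (+0)
site 5, node GSVY: GV={C,G} ∪ SY={T} → {C,G,T} (+1)
site 6, node GV: G={A} ∩ V={A} → {A} (+0)
site 6, node SY: S={A} ∩ Y={A} → {A} (+0)
site 6, node GSVY: GV={A} ∩ SY={A} → {A} (+0)
per-site changes: [3, 0, 1, 1, 2, 2, 0]; total = 9

1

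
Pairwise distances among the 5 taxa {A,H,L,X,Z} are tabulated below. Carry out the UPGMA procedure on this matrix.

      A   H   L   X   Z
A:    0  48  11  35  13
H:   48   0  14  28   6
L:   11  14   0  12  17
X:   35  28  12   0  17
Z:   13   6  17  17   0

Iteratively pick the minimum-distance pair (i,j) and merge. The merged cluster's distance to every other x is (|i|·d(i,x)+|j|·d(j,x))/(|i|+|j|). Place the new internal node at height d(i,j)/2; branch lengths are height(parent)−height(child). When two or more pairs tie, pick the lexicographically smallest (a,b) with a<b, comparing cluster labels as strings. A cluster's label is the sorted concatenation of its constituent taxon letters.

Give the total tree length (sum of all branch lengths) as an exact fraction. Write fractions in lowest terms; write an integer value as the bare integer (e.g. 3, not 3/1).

1. join H+Z (d=6) ⇒ HZ; edges |H|=3, |Z|=3
  updated: d(A,HZ)=61/2, d(HZ,L)=31/2, d(HZ,X)=45/2
2. join A+L (d=11) ⇒ AL; edges |A|=11/2, |L|=11/2
  updated: d(AL,HZ)=23, d(AL,X)=47/2
3. join HZ+X (d=45/2) ⇒ HXZ; edges |HZ|=33/4, |X|=45/4
  updated: d(AL,HXZ)=139/6
4. join AL+HXZ (d=139/6) ⇒ AHLXZ; edges |AL|=73/12, |HXZ|=1/3
final tree: ((A:11/2,L:11/2):73/12,((H:3,Z:3):33/4,X:45/4):1/3)
total length: 515/12

515/12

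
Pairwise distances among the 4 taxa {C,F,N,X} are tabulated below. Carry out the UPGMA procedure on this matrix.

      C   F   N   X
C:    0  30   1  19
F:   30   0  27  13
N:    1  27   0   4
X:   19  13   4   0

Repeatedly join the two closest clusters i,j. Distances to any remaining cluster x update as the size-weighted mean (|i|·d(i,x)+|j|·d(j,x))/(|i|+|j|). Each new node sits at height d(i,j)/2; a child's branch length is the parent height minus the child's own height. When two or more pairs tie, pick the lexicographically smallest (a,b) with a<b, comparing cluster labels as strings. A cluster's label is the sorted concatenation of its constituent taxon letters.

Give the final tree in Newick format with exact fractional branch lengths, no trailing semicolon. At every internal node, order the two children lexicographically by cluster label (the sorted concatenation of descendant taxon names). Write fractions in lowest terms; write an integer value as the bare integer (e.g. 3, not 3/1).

(((C:1/2,N:1/2):21/4,X:23/4):71/12,F:35/3)

iteration 1: select C,N (d=1); attach at lengths (1/2, 1/2); label the merged cluster CN
  updated: d(CN,F)=57/2, d(CN,X)=23/2
iteration 2: select CN,X (d=23/2); attach at lengths (21/4, 23/4); label the merged cluster CNX
  updated: d(CNX,F)=70/3
iteration 3: select CNX,F (d=70/3); attach at lengths (71/12, 35/3); label the merged cluster CFNX
final tree: (((C:1/2,N:1/2):21/4,X:23/4):71/12,F:35/3)
total length: 355/12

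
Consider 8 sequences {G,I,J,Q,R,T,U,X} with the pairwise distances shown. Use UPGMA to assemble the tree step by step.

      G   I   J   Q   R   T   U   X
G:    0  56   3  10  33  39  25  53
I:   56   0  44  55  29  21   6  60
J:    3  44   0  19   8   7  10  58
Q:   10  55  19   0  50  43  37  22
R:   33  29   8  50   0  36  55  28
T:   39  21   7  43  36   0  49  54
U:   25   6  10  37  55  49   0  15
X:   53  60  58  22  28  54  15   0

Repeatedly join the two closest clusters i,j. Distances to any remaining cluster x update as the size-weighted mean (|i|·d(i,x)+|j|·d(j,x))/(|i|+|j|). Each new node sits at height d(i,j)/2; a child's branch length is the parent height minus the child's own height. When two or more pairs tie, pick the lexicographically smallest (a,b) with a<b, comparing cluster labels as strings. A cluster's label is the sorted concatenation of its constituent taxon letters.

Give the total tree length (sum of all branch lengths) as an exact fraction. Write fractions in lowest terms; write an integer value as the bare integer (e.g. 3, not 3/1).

step 1: merge (G,J) at d=3; branch lengths G→3/2, J→3/2; new cluster GJ
  updated: d(GJ,I)=50, d(GJ,Q)=29/2, d(GJ,R)=41/2, d(GJ,T)=23, d(GJ,U)=35/2, d(GJ,X)=111/2
step 2: merge (I,U) at d=6; branch lengths I→3, U→3; new cluster IU
  updated: d(GJ,IU)=135/4, d(IU,Q)=46, d(IU,R)=42, d(IU,T)=35, d(IU,X)=75/2
step 3: merge (GJ,Q) at d=29/2; branch lengths GJ→23/4, Q→29/4; new cluster GJQ
  updated: d(GJQ,IU)=227/6, d(GJQ,R)=91/3, d(GJQ,T)=89/3, d(GJQ,X)=133/3
step 4: merge (R,X) at d=28; branch lengths R→14, X→14; new cluster RX
  updated: d(GJQ,RX)=112/3, d(IU,RX)=159/4, d(RX,T)=45
step 5: merge (GJQ,T) at d=89/3; branch lengths GJQ→91/12, T→89/6; new cluster GJQT
  updated: d(GJQT,IU)=297/8, d(GJQT,RX)=157/4
step 6: merge (GJQT,IU) at d=297/8; branch lengths GJQT→179/48, IU→249/16; new cluster GIJQTU
  updated: d(GIJQTU,RX)=473/12
step 7: merge (GIJQTU,RX) at d=473/12; branch lengths GIJQTU→55/48, RX→137/24; new cluster GIJQRTUX
final tree: (((((G:3/2,J:3/2):23/4,Q:29/4):91/12,T:89/6):179/48,(I:3,U:3):249/16):55/48,(R:14,X:14):137/24)
total length: 1577/16

1577/16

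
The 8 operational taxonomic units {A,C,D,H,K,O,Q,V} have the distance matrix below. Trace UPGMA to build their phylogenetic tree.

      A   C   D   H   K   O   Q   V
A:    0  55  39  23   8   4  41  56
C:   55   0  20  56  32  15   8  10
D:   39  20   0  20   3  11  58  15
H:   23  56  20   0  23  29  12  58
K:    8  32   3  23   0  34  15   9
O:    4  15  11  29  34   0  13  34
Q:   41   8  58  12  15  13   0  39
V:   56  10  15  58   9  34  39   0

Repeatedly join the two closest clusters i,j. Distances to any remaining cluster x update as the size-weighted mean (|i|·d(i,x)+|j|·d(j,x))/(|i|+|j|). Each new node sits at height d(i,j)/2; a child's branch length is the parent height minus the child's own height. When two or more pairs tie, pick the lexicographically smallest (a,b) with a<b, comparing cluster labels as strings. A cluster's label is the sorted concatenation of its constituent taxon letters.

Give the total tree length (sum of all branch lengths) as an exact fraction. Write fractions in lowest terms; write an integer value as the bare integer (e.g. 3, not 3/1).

218/3

1. join D+K (d=3) ⇒ DK; edges |D|=3/2, |K|=3/2
  updated: d(A,DK)=47/2, d(C,DK)=26, d(DK,H)=43/2, d(DK,O)=45/2, d(DK,Q)=73/2, d(DK,V)=12
2. join A+O (d=4) ⇒ AO; edges |A|=2, |O|=2
  updated: d(AO,C)=35, d(AO,DK)=23, d(AO,H)=26, d(AO,Q)=27, d(AO,V)=45
3. join C+Q (d=8) ⇒ CQ; edges |C|=4, |Q|=4
  updated: d(AO,CQ)=31, d(CQ,DK)=125/4, d(CQ,H)=34, d(CQ,V)=49/2
4. join DK+V (d=12) ⇒ DKV; edges |DK|=9/2, |V|=6
  updated: d(AO,DKV)=91/3, d(CQ,DKV)=29, d(DKV,H)=101/3
5. join AO+H (d=26) ⇒ AHO; edges |AO|=11, |H|=13
  updated: d(AHO,CQ)=32, d(AHO,DKV)=283/9
6. join CQ+DKV (d=29) ⇒ CDKQV; edges |CQ|=21/2, |DKV|=17/2
  updated: d(AHO,CDKQV)=95/3
7. join AHO+CDKQV (d=95/3) ⇒ ACDHKOQV; edges |AHO|=17/6, |CDKQV|=4/3
final tree: (((A:2,O:2):11,H:13):17/6,((C:4,Q:4):21/2,((D:3/2,K:3/2):9/2,V:6):17/2):4/3)
total length: 218/3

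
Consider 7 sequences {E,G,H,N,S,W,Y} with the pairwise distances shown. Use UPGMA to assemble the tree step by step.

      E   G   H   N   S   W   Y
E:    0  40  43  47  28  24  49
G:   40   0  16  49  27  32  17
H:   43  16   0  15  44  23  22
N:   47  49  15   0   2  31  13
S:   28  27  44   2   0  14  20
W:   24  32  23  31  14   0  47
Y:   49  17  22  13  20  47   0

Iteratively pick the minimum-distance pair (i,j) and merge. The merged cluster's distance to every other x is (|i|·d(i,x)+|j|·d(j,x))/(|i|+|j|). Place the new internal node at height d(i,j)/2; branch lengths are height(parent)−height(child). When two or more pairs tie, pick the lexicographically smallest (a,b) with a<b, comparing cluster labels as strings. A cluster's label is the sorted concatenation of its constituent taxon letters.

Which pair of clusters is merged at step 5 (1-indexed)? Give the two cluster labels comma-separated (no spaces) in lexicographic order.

step 1: merge (N,S) at d=2; branch lengths N→1, S→1; new cluster NS
  updated: d(E,NS)=75/2, d(G,NS)=38, d(H,NS)=59/2, d(NS,W)=45/2, d(NS,Y)=33/2
step 2: merge (G,H) at d=16; branch lengths G→8, H→8; new cluster GH
  updated: d(E,GH)=83/2, d(GH,NS)=135/4, d(GH,W)=55/2, d(GH,Y)=39/2
step 3: merge (NS,Y) at d=33/2; branch lengths NS→29/4, Y→33/4; new cluster NSY
  updated: d(E,NSY)=124/3, d(GH,NSY)=29, d(NSY,W)=92/3
step 4: merge (E,W) at d=24; branch lengths E→12, W→12; new cluster EW
  updated: d(EW,GH)=69/2, d(EW,NSY)=36
step 5: merge (GH,NSY) at d=29; branch lengths GH→13/2, NSY→25/4; new cluster GHNSY
  updated: d(EW,GHNSY)=177/5
step 6: merge (EW,GHNSY) at d=177/5; branch lengths EW→57/10, GHNSY→16/5; new cluster EGHNSWY
final tree: ((E:12,W:12):57/10,((G:8,H:8):13/2,((N:1,S:1):29/4,Y:33/4):25/4):16/5)
total length: 1583/20

GH,NSY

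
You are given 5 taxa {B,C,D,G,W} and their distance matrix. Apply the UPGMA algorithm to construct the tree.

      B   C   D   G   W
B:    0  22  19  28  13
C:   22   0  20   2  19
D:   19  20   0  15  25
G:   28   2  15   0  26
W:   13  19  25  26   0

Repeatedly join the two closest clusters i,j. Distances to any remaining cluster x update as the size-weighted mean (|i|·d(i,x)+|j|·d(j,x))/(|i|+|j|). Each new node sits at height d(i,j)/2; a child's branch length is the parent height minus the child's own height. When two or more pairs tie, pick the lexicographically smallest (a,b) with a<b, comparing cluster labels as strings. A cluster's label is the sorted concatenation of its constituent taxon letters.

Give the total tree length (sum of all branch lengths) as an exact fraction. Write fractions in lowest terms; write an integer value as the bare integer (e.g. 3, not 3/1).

iteration 1: select C,G (d=2); attach at lengths (1, 1); label the merged cluster CG
  updated: d(B,CG)=25, d(CG,D)=35/2, d(CG,W)=45/2
iteration 2: select B,W (d=13); attach at lengths (13/2, 13/2); label the merged cluster BW
  updated: d(BW,CG)=95/4, d(BW,D)=22
iteration 3: select CG,D (d=35/2); attach at lengths (31/4, 35/4); label the merged cluster CDG
  updated: d(BW,CDG)=139/6
iteration 4: select BW,CDG (d=139/6); attach at lengths (61/12, 17/6); label the merged cluster BCDGW
final tree: ((B:13/2,W:13/2):61/12,((C:1,G:1):31/4,D:35/4):17/6)
total length: 473/12

473/12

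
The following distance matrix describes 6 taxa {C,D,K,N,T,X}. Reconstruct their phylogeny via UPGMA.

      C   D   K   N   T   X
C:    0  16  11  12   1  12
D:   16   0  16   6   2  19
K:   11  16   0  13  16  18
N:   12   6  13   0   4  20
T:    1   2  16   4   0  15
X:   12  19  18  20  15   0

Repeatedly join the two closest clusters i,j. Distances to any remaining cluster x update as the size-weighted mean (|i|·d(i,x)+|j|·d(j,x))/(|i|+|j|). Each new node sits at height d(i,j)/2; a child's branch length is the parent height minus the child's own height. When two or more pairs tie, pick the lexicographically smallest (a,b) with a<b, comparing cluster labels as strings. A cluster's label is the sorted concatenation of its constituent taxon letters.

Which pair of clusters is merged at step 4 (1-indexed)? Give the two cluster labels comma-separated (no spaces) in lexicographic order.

iteration 1: select C,T (d=1); attach at lengths (1/2, 1/2); label the merged cluster CT
  updated: d(CT,D)=9, d(CT,K)=27/2, d(CT,N)=8, d(CT,X)=27/2
iteration 2: select D,N (d=6); attach at lengths (3, 3); label the merged cluster DN
  updated: d(CT,DN)=17/2, d(DN,K)=29/2, d(DN,X)=39/2
iteration 3: select CT,DN (d=17/2); attach at lengths (15/4, 5/4); label the merged cluster CDNT
  updated: d(CDNT,K)=14, d(CDNT,X)=33/2
iteration 4: select CDNT,K (d=14); attach at lengths (11/4, 7); label the merged cluster CDKNT
  updated: d(CDKNT,X)=84/5
iteration 5: select CDKNT,X (d=84/5); attach at lengths (7/5, 42/5); label the merged cluster CDKNTX
final tree: ((((C:1/2,T:1/2):15/4,(D:3,N:3):5/4):11/4,K:7):7/5,X:42/5)
total length: 631/20

CDNT,K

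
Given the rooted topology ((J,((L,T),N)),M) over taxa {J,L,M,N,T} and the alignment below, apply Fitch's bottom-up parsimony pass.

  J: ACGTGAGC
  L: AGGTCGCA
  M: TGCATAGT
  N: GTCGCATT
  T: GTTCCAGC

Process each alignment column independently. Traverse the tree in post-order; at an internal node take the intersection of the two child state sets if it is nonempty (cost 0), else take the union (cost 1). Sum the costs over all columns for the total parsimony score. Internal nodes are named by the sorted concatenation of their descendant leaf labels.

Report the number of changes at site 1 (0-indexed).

3

[col 0] LT: children L:{A}, T:{G} ∪→ {A,G}; cost 1
[col 0] LNT: children LT:{A,G}, N:{G} ∩→ {G}; cost 0
[col 0] JLNT: children J:{A}, LNT:{G} ∪→ {A,G}; cost 1
[col 0] JLMNT: children JLNT:{A,G}, M:{T} ∪→ {A,G,T}; cost 1
[col 1] LT: children L:{G}, T:{T} ∪→ {G,T}; cost 1
[col 1] LNT: children LT:{G,T}, N:{T} ∩→ {T}; cost 0
[col 1] JLNT: children J:{C}, LNT:{T} ∪→ {C,T}; cost 1
[col 1] JLMNT: children JLNT:{C,T}, M:{G} ∪→ {C,G,T}; cost 1
[col 2] LT: children L:{G}, T:{T} ∪→ {G,T}; cost 1
[col 2] LNT: children LT:{G,T}, N:{C} ∪→ {C,G,T}; cost 1
[col 2] JLNT: children J:{G}, LNT:{C,G,T} ∩→ {G}; cost 0
[col 2] JLMNT: children JLNT:{G}, M:{C} ∪→ {C,G}; cost 1
[col 3] LT: children L:{T}, T:{C} ∪→ {C,T}; cost 1
[col 3] LNT: children LT:{C,T}, N:{G} ∪→ {C,G,T}; cost 1
[col 3] JLNT: children J:{T}, LNT:{C,G,T} ∩→ {T}; cost 0
[col 3] JLMNT: children JLNT:{T}, M:{A} ∪→ {A,T}; cost 1
[col 4] LT: children L:{C}, T:{C} ∩→ {C}; cost 0
[col 4] LNT: children LT:{C}, N:{C} ∩→ {C}; cost 0
[col 4] JLNT: children J:{G}, LNT:{C} ∪→ {C,G}; cost 1
[col 4] JLMNT: children JLNT:{C,G}, M:{T} ∪→ {C,G,T}; cost 1
[col 5] LT: children L:{G}, T:{A} ∪→ {A,G}; cost 1
[col 5] LNT: children LT:{A,G}, N:{A} ∩→ {A}; cost 0
[col 5] JLNT: children J:{A}, LNT:{A} ∩→ {A}; cost 0
[col 5] JLMNT: children JLNT:{A}, M:{A} ∩→ {A}; cost 0
[col 6] LT: children L:{C}, T:{G} ∪→ {C,G}; cost 1
[col 6] LNT: children LT:{C,G}, N:{T} ∪→ {C,G,T}; cost 1
[col 6] JLNT: children J:{G}, LNT:{C,G,T} ∩→ {G}; cost 0
[col 6] JLMNT: children JLNT:{G}, M:{G} ∩→ {G}; cost 0
[col 7] LT: children L:{A}, T:{C} ∪→ {A,C}; cost 1
[col 7] LNT: children LT:{A,C}, N:{T} ∪→ {A,C,T}; cost 1
[col 7] JLNT: children J:{C}, LNT:{A,C,T} ∩→ {C}; cost 0
[col 7] JLMNT: children JLNT:{C}, M:{T} ∪→ {C,T}; cost 1
per-site changes: [3, 3, 3, 3, 2, 1, 2, 3]; total = 20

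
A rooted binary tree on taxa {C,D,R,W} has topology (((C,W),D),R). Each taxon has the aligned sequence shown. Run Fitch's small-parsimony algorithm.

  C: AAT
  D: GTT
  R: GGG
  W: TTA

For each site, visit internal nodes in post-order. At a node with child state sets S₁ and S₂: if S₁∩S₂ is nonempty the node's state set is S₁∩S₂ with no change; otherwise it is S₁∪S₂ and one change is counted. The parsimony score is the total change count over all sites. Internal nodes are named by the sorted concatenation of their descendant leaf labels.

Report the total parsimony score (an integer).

6

CW@0: {A} ∪ {T} = {A,T} (union, +1)
CDW@0: {A,T} ∪ {G} = {A,G,T} (union, +1)
CDRW@0: {A,G,T} ∩ {G} = {G} (intersection, +0)
CW@1: {A} ∪ {T} = {A,T} (union, +1)
CDW@1: {A,T} ∩ {T} = {T} (intersection, +0)
CDRW@1: {T} ∪ {G} = {G,T} (union, +1)
CW@2: {T} ∪ {A} = {A,T} (union, +1)
CDW@2: {A,T} ∩ {T} = {T} (intersection, +0)
CDRW@2: {T} ∪ {G} = {G,T} (union, +1)
per-site changes: [2, 2, 2]; total = 6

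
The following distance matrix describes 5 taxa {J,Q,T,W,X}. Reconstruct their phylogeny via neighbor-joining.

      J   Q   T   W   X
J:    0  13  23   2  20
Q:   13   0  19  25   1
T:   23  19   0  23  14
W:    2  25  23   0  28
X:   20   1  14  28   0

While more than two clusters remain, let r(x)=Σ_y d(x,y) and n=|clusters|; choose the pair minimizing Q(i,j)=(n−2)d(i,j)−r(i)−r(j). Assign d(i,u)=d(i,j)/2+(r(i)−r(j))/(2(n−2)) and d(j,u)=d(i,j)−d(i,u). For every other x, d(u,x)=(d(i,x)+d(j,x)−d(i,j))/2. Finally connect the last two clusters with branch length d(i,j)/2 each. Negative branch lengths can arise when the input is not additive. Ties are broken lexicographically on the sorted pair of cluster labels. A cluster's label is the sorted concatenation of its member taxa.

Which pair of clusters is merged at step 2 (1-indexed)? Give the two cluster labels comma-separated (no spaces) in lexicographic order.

step 1: merge (J,W) at d=2, Q=-130; branch lengths J→-7/3, W→13/3; new cluster JW
  updated: d(JW,Q)=18, d(JW,T)=22, d(JW,X)=23
step 2: merge (JW,T) at d=22, Q=-74; branch lengths JW→13, T→9; new cluster JTW
  updated: d(JTW,Q)=15/2, d(JTW,X)=15/2
step 3: merge (JTW,Q) at d=15/2, Q=-16; branch lengths JTW→7, Q→1/2; new cluster JQTW
  updated: d(JQTW,X)=1/2
step 4: merge (JQTW,X) at d=1/2; branch lengths JQTW→1/4, X→1/4; new cluster JQTWX
final tree: ((((J:-7/3,W:13/3):13,T:9):7,Q:1/2):1/4,X:1/4)
total length: 32

JW,T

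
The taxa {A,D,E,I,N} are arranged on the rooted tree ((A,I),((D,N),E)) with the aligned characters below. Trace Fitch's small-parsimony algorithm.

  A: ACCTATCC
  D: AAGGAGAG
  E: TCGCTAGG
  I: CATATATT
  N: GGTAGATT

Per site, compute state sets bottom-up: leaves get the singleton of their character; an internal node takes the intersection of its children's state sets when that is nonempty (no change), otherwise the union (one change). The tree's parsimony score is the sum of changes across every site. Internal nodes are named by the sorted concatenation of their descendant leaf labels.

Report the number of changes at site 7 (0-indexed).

3

[col 0] AI: children A:{A}, I:{C} ∪→ {A,C}; cost 1
[col 0] DN: children D:{A}, N:{G} ∪→ {A,G}; cost 1
[col 0] DEN: children DN:{A,G}, E:{T} ∪→ {A,G,T}; cost 1
[col 0] ADEIN: children AI:{A,C}, DEN:{A,G,T} ∩→ {A}; cost 0
[col 1] AI: children A:{C}, I:{A} ∪→ {A,C}; cost 1
[col 1] DN: children D:{A}, N:{G} ∪→ {A,G}; cost 1
[col 1] DEN: children DN:{A,G}, E:{C} ∪→ {A,C,G}; cost 1
[col 1] ADEIN: children AI:{A,C}, DEN:{A,C,G} ∩→ {A,C}; cost 0
[col 2] AI: children A:{C}, I:{T} ∪→ {C,T}; cost 1
[col 2] DN: children D:{G}, N:{T} ∪→ {G,T}; cost 1
[col 2] DEN: children DN:{G,T}, E:{G} ∩→ {G}; cost 0
[col 2] ADEIN: children AI:{C,T}, DEN:{G} ∪→ {C,G,T}; cost 1
[col 3] AI: children A:{T}, I:{A} ∪→ {A,T}; cost 1
[col 3] DN: children D:{G}, N:{A} ∪→ {A,G}; cost 1
[col 3] DEN: children DN:{A,G}, E:{C} ∪→ {A,C,G}; cost 1
[col 3] ADEIN: children AI:{A,T}, DEN:{A,C,G} ∩→ {A}; cost 0
[col 4] AI: children A:{A}, I:{T} ∪→ {A,T}; cost 1
[col 4] DN: children D:{A}, N:{G} ∪→ {A,G}; cost 1
[col 4] DEN: children DN:{A,G}, E:{T} ∪→ {A,G,T}; cost 1
[col 4] ADEIN: children AI:{A,T}, DEN:{A,G,T} ∩→ {A,T}; cost 0
[col 5] AI: children A:{T}, I:{A} ∪→ {A,T}; cost 1
[col 5] DN: children D:{G}, N:{A} ∪→ {A,G}; cost 1
[col 5] DEN: children DN:{A,G}, E:{A} ∩→ {A}; cost 0
[col 5] ADEIN: children AI:{A,T}, DEN:{A} ∩→ {A}; cost 0
[col 6] AI: children A:{C}, I:{T} ∪→ {C,T}; cost 1
[col 6] DN: children D:{A}, N:{T} ∪→ {A,T}; cost 1
[col 6] DEN: children DN:{A,T}, E:{G} ∪→ {A,G,T}; cost 1
[col 6] ADEIN: children AI:{C,T}, DEN:{A,G,T} ∩→ {T}; cost 0
[col 7] AI: children A:{C}, I:{T} ∪→ {C,T}; cost 1
[col 7] DN: children D:{G}, N:{T} ∪→ {G,T}; cost 1
[col 7] DEN: children DN:{G,T}, E:{G} ∩→ {G}; cost 0
[col 7] ADEIN: children AI:{C,T}, DEN:{G} ∪→ {C,G,T}; cost 1
per-site changes: [3, 3, 3, 3, 3, 2, 3, 3]; total = 23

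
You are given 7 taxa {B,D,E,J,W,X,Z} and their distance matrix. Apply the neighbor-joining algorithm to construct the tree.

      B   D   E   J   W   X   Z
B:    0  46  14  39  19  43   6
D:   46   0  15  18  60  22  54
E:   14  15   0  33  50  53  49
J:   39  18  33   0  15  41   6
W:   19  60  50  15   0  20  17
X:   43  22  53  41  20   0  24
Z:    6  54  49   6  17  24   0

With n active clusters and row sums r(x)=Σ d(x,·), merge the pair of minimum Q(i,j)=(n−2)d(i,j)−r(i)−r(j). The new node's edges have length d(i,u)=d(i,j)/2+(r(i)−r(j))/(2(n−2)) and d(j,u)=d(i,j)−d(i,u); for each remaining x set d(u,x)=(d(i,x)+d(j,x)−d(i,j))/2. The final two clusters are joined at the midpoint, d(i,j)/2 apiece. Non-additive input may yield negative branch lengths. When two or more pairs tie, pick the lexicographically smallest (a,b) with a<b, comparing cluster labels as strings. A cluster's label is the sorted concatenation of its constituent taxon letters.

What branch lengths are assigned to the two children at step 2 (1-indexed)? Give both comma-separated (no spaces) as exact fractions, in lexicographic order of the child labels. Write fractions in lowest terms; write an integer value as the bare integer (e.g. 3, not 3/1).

1. join D+E (d=15, Q=-354) ⇒ DE; edges |D|=38/5, |E|=37/5
  updated: d(B,DE)=45/2, d(DE,J)=18, d(DE,W)=95/2, d(DE,X)=30, d(DE,Z)=44
2. join DE+J (d=18, Q=-209) ⇒ DEJ; edges |DE|=115/8, |J|=29/8
  updated: d(B,DEJ)=87/4, d(DEJ,W)=89/4, d(DEJ,X)=53/2, d(DEJ,Z)=16
3. join B+Z (d=6, Q=-539/4) ⇒ BZ; edges |B|=179/24, |Z|=-35/24
  updated: d(BZ,DEJ)=127/8, d(BZ,W)=15, d(BZ,X)=61/2
4. join BZ+DEJ (d=127/8, Q=-377/4) ⇒ BDEJZ; edges |BZ|=57/8, |DEJ|=35/4
  updated: d(BDEJZ,W)=171/16, d(BDEJZ,X)=329/16
5. join BDEJZ+W (d=171/16, Q=-205/4) ⇒ BDEJWZ; edges |BDEJZ|=45/8, |W|=81/16
  updated: d(BDEJWZ,X)=239/16
6. join BDEJWZ+X (d=239/16) ⇒ BDEJWXZ; edges |BDEJWZ|=239/32, |X|=239/32
final tree: ((((B:179/24,Z:-35/24):57/8,((D:38/5,E:37/5):115/8,J:29/8):35/4):45/8,W:81/16):239/32,X:239/32)
total length: 161/2

115/8,29/8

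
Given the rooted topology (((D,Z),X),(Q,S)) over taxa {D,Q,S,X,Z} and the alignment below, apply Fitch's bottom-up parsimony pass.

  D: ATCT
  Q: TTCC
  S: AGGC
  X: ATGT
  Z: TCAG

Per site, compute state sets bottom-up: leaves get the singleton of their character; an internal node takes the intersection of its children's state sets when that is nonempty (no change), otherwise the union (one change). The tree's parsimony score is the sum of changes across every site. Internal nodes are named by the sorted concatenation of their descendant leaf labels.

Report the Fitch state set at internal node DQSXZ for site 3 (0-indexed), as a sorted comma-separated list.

site 0, node DZ: D={A} ∪ Z={T} → {A,T} (+1)
site 0, node DXZ: DZ={A,T} ∩ X={A} → {A} (+0)
site 0, node QS: Q={T} ∪ S={A} → {A,T} (+1)
site 0, node DQSXZ: DXZ={A} ∩ QS={A,T} → {A} (+0)
site 1, node DZ: D={T} ∪ Z={C} → {C,T} (+1)
site 1, node DXZ: DZ={C,T} ∩ X={T} → {T} (+0)
site 1, node QS: Q={T} ∪ S={G} → {G,T} (+1)
site 1, node DQSXZ: DXZ={T} ∩ QS={G,T} → {T} (+0)
site 2, node DZ: D={C} ∪ Z={A} → {A,C} (+1)
site 2, node DXZ: DZ={A,C} ∪ X={G} → {A,C,G} (+1)
site 2, node QS: Q={C} ∪ S={G} → {C,G} (+1)
site 2, node DQSXZ: DXZ={A,C,G} ∩ QS={C,G} → {C,G} (+0)
site 3, node DZ: D={T} ∪ Z={G} → {G,T} (+1)
site 3, node DXZ: DZ={G,T} ∩ X={T} → {T} (+0)
site 3, node QS: Q={C} ∩ S={C} → {C} (+0)
site 3, node DQSXZ: DXZ={T} ∪ QS={C} → {C,T} (+1)
per-site changes: [2, 2, 3, 2]; total = 9

C,T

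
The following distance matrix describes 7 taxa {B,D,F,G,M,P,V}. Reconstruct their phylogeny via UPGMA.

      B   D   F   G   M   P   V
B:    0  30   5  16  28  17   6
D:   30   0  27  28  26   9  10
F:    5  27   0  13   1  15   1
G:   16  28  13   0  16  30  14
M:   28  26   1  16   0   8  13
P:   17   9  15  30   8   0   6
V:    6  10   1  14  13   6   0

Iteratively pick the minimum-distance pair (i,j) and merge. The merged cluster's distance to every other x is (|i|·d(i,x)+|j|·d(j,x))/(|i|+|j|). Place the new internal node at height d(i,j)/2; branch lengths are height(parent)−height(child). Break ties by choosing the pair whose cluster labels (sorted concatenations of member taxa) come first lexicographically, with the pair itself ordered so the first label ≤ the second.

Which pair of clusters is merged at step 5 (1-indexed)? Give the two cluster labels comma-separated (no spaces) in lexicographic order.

iteration 1: select F,M (d=1); attach at lengths (1/2, 1/2); label the merged cluster FM
  updated: d(B,FM)=33/2, d(D,FM)=53/2, d(FM,G)=29/2, d(FM,P)=23/2, d(FM,V)=7
iteration 2: select B,V (d=6); attach at lengths (3, 3); label the merged cluster BV
  updated: d(BV,D)=20, d(BV,FM)=47/4, d(BV,G)=15, d(BV,P)=23/2
iteration 3: select D,P (d=9); attach at lengths (9/2, 9/2); label the merged cluster DP
  updated: d(BV,DP)=63/4, d(DP,FM)=19, d(DP,G)=29
iteration 4: select BV,FM (d=47/4); attach at lengths (23/8, 43/8); label the merged cluster BFMV
  updated: d(BFMV,DP)=139/8, d(BFMV,G)=59/4
iteration 5: select BFMV,G (d=59/4); attach at lengths (3/2, 59/8); label the merged cluster BFGMV
  updated: d(BFGMV,DP)=197/10
iteration 6: select BFGMV,DP (d=197/10); attach at lengths (99/40, 107/20); label the merged cluster BDFGMPV
final tree: ((((B:3,V:3):23/8,(F:1/2,M:1/2):43/8):3/2,G:59/8):99/40,(D:9/2,P:9/2):107/20)
total length: 819/20

BFMV,G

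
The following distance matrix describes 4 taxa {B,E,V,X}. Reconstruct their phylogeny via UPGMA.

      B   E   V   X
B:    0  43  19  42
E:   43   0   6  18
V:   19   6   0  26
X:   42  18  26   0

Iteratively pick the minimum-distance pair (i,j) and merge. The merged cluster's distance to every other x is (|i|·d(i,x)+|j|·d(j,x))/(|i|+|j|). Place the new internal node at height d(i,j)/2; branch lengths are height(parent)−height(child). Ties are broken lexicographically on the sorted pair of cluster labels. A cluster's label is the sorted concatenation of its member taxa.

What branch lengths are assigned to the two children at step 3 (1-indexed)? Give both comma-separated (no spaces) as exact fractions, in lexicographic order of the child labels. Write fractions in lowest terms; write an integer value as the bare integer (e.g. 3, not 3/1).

52/3,19/3

iteration 1: select E,V (d=6); attach at lengths (3, 3); label the merged cluster EV
  updated: d(B,EV)=31, d(EV,X)=22
iteration 2: select EV,X (d=22); attach at lengths (8, 11); label the merged cluster EVX
  updated: d(B,EVX)=104/3
iteration 3: select B,EVX (d=104/3); attach at lengths (52/3, 19/3); label the merged cluster BEVX
final tree: (B:52/3,((E:3,V:3):8,X:11):19/3)
total length: 146/3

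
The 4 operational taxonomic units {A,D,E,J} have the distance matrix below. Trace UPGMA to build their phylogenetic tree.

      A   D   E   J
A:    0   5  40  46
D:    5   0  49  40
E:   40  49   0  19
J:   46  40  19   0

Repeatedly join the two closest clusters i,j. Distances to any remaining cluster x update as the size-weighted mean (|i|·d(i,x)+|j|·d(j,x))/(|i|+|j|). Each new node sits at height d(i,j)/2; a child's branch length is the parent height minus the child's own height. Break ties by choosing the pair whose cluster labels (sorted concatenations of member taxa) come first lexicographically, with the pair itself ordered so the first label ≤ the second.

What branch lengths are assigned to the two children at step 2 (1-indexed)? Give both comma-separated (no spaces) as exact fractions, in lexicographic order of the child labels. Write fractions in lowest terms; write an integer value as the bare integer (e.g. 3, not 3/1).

19/2,19/2

step 1: merge (A,D) at d=5; branch lengths A→5/2, D→5/2; new cluster AD
  updated: d(AD,E)=89/2, d(AD,J)=43
step 2: merge (E,J) at d=19; branch lengths E→19/2, J→19/2; new cluster EJ
  updated: d(AD,EJ)=175/4
step 3: merge (AD,EJ) at d=175/4; branch lengths AD→155/8, EJ→99/8; new cluster ADEJ
final tree: ((A:5/2,D:5/2):155/8,(E:19/2,J:19/2):99/8)
total length: 223/4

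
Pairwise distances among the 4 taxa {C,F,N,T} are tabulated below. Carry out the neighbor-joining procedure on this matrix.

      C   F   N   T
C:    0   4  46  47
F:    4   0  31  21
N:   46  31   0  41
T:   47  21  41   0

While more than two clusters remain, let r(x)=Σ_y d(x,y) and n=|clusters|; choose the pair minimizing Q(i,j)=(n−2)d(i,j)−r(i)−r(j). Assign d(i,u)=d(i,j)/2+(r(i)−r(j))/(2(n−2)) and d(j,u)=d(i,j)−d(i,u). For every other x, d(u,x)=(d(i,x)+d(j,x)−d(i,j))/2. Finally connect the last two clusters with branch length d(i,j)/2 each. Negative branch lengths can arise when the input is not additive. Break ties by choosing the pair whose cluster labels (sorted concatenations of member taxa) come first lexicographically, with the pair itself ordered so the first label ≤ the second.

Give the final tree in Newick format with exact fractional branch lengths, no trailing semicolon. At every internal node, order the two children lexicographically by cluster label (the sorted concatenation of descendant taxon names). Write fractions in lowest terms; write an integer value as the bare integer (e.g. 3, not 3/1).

(((C:49/4,F:-33/4):55/4,N:91/4):73/8,T:73/8)

1. join C+F (d=4, Q=-145) ⇒ CF; edges |C|=49/4, |F|=-33/4
  updated: d(CF,N)=73/2, d(CF,T)=32
2. join CF+N (d=73/2, Q=-219/2) ⇒ CFN; edges |CF|=55/4, |N|=91/4
  updated: d(CFN,T)=73/4
3. join CFN+T (d=73/4) ⇒ CFNT; edges |CFN|=73/8, |T|=73/8
final tree: (((C:49/4,F:-33/4):55/4,N:91/4):73/8,T:73/8)
total length: 235/4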